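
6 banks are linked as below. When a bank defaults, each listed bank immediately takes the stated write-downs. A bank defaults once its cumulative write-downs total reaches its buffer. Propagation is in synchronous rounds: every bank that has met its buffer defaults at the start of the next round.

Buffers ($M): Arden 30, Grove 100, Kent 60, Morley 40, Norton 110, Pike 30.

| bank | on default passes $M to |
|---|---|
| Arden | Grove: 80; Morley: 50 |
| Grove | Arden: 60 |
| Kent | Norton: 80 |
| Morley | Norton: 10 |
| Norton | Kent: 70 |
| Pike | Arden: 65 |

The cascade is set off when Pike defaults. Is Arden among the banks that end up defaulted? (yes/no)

yes

Round 1 — Pike defaults (initial).
  Arden: +65 → 65 ≥ 30
Round 2 — Arden defaults.
  Grove: +80 → 80 < 100
  Morley: +50 → 50 ≥ 40
Round 3 — Morley defaults.
  Norton: +10 → 10 < 110
No further defaults.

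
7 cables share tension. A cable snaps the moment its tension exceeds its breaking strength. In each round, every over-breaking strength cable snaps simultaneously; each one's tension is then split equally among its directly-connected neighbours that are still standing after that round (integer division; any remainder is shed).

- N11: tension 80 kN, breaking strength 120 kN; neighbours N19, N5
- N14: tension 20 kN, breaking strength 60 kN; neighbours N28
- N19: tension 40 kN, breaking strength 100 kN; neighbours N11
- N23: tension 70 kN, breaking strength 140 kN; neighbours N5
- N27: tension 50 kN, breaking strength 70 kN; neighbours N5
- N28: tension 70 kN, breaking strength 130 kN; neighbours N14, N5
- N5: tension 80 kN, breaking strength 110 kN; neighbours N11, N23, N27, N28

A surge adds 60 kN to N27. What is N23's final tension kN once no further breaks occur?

133

Round 1 — N27 at 110 > 70. N27 snaps.
  N27 sheds 110 kN to N5: 110 each.
    N5: 80+110 = 190 > 110
Round 2 — N5 snaps.
  N5 sheds 190 kN to N11, N23, N28: 63 each (1 lost).
    N11: 80+63 = 143 > 120
    N23: 70+63 = 133 ≤ 140
    N28: 70+63 = 133 > 130
Round 3 — N11, N28 snap.
  N11 sheds 143 kN to N19: 143 each.
    N19: 40+143 = 183 > 100
  N28 sheds 133 kN to N14: 133 each.
    N14: 20+133 = 153 > 60
Round 4 — N14, N19 snap.
  N14 sheds 153 kN: no online neighbours, lost.
  N19 sheds 183 kN: no online neighbours, lost.
No further breaks.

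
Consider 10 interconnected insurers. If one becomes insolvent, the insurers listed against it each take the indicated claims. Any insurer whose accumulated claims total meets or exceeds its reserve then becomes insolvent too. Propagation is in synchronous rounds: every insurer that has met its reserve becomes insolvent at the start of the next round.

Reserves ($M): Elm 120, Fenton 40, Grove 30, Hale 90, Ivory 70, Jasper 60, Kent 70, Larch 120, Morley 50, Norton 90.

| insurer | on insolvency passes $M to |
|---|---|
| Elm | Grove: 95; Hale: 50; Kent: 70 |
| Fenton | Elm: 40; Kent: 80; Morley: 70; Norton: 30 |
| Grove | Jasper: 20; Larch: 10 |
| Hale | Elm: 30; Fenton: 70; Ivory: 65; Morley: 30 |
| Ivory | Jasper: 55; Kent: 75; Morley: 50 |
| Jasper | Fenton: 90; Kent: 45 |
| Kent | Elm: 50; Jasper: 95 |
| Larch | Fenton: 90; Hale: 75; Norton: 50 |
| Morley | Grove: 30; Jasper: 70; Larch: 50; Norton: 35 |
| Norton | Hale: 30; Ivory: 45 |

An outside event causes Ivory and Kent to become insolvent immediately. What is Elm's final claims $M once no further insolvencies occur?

90

Round 1 — Ivory, Kent become insolvent (initial).
  Elm: +50 → 50 < 120
  Jasper: +55+95 → 150 ≥ 60
  Morley: +50 → 50 ≥ 50
Round 2 — Jasper, Morley become insolvent.
  Fenton: +90 → 90 ≥ 40
  Grove: +30 → 30 ≥ 30
  Larch: +50 → 50 < 120
  Norton: +35 → 35 < 90
Round 3 — Fenton, Grove become insolvent.
  Elm: +40 → 90 < 120
  Larch: +10 → 60 < 120
  Norton: +30 → 65 < 90
No further insolvencies.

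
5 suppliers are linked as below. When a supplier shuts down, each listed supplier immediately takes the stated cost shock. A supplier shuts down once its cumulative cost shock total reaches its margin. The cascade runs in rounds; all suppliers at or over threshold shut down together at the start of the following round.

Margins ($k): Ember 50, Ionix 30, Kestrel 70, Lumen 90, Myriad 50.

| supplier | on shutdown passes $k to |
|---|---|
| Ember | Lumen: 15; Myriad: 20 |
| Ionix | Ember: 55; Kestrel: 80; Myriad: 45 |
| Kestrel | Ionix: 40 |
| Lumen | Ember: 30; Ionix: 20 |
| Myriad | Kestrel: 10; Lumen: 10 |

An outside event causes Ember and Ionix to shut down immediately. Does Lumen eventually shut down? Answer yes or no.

Round 1 — Ember, Ionix shut down (initial).
  Kestrel: +80 → 80 ≥ 70
  Lumen: +15 → 15 < 90
  Myriad: +20+45 → 65 ≥ 50
Round 2 — Kestrel, Myriad shut down.
  Lumen: +10 → 25 < 90
No further shutdowns.

no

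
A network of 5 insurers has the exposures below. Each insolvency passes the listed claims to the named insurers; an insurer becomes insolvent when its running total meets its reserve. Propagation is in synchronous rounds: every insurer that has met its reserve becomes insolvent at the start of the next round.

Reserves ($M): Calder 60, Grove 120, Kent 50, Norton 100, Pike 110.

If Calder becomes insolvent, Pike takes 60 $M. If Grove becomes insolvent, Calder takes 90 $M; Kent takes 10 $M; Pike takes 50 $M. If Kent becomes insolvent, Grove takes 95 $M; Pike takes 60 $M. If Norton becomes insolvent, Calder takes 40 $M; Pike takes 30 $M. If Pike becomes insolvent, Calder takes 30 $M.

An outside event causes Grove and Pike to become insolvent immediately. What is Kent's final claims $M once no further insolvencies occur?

Round 1 — Grove, Pike become insolvent (initial).
  Calder: +90+30 → 120 ≥ 60
  Kent: +10 → 10 < 50
Round 2 — Calder becomes insolvent.
No further insolvencies.

10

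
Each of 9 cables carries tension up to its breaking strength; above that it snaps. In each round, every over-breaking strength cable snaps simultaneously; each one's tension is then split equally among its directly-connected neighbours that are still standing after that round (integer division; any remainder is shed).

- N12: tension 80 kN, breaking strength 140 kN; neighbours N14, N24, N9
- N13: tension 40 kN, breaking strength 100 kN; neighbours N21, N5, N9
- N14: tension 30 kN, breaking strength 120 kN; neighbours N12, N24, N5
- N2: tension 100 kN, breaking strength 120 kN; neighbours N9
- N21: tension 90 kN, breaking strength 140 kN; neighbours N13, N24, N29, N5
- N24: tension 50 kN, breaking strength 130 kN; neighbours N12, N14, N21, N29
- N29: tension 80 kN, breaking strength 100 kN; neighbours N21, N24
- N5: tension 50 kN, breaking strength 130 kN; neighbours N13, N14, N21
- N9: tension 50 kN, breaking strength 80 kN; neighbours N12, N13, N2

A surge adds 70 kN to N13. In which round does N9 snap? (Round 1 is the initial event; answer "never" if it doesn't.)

Round 1 — N13 at 110 > 100. N13 snaps.
  N13 sheds 110 kN to N21, N5, N9: 36 each (2 lost).
    N21: 90+36 = 126 ≤ 140
    N5: 50+36 = 86 ≤ 130
    N9: 50+36 = 86 > 80
Round 2 — N9 snaps.
  N9 sheds 86 kN to N12, N2: 43 each.
    N12: 80+43 = 123 ≤ 140
    N2: 100+43 = 143 > 120
Round 3 — N2 snaps.
  N2 sheds 143 kN: no online neighbours, lost.
No further breaks.

2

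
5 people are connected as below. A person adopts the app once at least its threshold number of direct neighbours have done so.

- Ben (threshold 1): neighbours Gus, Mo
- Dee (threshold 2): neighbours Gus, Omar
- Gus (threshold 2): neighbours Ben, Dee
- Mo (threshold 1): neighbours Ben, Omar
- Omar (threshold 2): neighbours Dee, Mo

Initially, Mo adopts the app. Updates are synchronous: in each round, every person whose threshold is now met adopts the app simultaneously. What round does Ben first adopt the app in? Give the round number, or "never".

Round 1 — Mo adopts the app (initial).
Round 2 — checking thresholds:
  Ben: 1 of 2 neighbours ≥ 1, adopts the app.
  Omar: 1 of 2 neighbours < 2, holds.
Round 3 — no new adoptions; cascade stops.

2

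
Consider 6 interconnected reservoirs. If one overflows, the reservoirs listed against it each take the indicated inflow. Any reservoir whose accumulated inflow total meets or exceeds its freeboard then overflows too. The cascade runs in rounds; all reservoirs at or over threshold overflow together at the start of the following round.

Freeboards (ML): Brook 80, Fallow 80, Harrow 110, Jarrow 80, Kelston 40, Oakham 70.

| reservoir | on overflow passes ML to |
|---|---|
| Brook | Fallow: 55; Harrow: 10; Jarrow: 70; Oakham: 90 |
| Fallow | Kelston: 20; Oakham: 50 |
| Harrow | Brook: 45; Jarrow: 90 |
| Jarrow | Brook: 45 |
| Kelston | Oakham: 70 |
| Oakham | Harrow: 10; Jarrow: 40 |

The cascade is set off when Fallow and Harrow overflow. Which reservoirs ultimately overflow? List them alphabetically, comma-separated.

Brook, Fallow, Harrow, Jarrow, Oakham

Round 1 — Fallow, Harrow overflow (initial).
  Brook: +45 → 45 < 80
  Jarrow: +90 → 90 ≥ 80
  Kelston: +20 → 20 < 40
  Oakham: +50 → 50 < 70
Round 2 — Jarrow overflows.
  Brook: +45 → 90 ≥ 80
Round 3 — Brook overflows.
  Oakham: +90 → 140 ≥ 70
Round 4 — Oakham overflows.
No further overflows.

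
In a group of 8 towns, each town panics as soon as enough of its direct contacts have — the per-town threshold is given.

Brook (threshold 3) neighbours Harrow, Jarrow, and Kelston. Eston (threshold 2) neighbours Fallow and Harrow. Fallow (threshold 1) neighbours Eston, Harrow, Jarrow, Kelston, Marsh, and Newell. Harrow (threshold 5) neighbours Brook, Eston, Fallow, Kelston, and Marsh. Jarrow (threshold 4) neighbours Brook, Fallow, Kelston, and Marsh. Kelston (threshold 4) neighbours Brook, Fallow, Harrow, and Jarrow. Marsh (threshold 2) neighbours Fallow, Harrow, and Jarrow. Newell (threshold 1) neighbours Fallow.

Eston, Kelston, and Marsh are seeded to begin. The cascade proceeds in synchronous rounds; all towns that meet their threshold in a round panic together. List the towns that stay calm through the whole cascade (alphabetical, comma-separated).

Brook, Harrow, Jarrow

Round 1 — Eston, Kelston, Marsh panic (initial).
Round 2 — checking thresholds:
  Brook: 1 of 3 neighbours < 3, below threshold.
  Fallow: 3 of 6 neighbours ≥ 1, panics.
  Harrow: 3 of 5 neighbours < 5, below threshold.
  Jarrow: 2 of 4 neighbours < 4, below threshold.
Round 3 — checking thresholds:
  Brook: 1 of 3 neighbours < 3, below threshold.
  Harrow: 4 of 5 neighbours < 5, below threshold.
  Jarrow: 3 of 4 neighbours < 4, below threshold.
  Newell: 1 of 1 neighbours ≥ 1, panics.
Round 4 — no new panics; cascade stops.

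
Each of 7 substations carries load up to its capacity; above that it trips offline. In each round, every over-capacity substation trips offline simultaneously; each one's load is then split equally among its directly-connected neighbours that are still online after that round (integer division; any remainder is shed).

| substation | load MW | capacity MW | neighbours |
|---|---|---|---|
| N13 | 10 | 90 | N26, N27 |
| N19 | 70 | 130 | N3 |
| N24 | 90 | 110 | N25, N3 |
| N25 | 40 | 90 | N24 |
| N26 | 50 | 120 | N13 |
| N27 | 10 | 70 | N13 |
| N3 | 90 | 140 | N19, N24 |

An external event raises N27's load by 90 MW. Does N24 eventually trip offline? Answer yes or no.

Round 1 — N27 at 100 > 70. N27 trips offline.
  N27 sheds 100 MW to N13: 100 each.
    N13: 10+100 = 110 > 90
Round 2 — N13 trips offline.
  N13 sheds 110 MW to N26: 110 each.
    N26: 50+110 = 160 > 120
Round 3 — N26 trips offline.
  N26 sheds 160 MW: no online neighbours, lost.
No further trips.

no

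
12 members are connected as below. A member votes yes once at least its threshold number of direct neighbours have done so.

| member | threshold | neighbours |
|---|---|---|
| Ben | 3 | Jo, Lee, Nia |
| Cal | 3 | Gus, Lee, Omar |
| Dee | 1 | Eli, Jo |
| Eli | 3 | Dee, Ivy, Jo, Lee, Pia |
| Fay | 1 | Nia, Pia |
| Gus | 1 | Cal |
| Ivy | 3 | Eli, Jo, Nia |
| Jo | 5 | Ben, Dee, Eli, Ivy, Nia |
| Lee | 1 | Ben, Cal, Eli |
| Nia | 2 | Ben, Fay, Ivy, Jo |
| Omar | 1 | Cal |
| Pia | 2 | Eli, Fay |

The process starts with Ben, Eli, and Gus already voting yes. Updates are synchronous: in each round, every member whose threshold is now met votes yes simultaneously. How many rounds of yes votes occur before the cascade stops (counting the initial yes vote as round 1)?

Round 1 — Ben, Eli, Gus vote yes (initial).
Round 2 — checking thresholds:
  Cal: 1 of 3 neighbours < 3, not yet.
  Dee: 1 of 2 neighbours ≥ 1, votes yes.
  Ivy: 1 of 3 neighbours < 3, not yet.
  Jo: 2 of 5 neighbours < 5, not yet.
  Lee: 2 of 3 neighbours ≥ 1, votes yes.
  Nia: 1 of 4 neighbours < 2, not yet.
  Pia: 1 of 2 neighbours < 2, not yet.
Round 3 — no new yes votes; cascade stops.

2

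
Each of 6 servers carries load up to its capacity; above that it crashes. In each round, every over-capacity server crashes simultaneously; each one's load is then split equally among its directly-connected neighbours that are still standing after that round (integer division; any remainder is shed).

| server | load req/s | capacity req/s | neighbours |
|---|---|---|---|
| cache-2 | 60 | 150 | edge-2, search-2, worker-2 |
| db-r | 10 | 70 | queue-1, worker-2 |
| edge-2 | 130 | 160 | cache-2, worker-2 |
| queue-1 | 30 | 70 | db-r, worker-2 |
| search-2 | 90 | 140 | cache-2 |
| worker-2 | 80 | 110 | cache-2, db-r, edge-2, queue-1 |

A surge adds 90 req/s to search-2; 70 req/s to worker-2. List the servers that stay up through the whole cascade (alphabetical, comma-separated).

db-r, queue-1

Round 1 — search-2 at 180 > 140; worker-2 at 150 > 110. search-2, worker-2 crash.
  search-2 sheds 180 req/s to cache-2: 180 each.
    cache-2: 60+180 = 240 > 150
  worker-2 sheds 150 req/s to cache-2, db-r, edge-2, queue-1: 37 each (2 lost).
    cache-2: 240+37 = 277 > 150
    db-r: 10+37 = 47 ≤ 70
    edge-2: 130+37 = 167 > 160
    queue-1: 30+37 = 67 ≤ 70
Round 2 — cache-2, edge-2 crash.
  cache-2 sheds 277 req/s: no online neighbours, lost.
  edge-2 sheds 167 req/s: no online neighbours, lost.
No further crashes.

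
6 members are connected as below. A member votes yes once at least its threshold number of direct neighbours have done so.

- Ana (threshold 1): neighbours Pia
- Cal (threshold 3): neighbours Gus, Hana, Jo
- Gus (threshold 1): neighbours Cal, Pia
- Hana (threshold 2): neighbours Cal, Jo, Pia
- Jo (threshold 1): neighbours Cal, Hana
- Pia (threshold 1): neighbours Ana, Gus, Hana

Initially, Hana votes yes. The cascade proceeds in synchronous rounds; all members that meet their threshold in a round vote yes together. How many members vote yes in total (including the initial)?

Round 1 — Hana votes yes (initial).
Round 2 — checking thresholds:
  Cal: 1 of 3 neighbours < 3, below threshold.
  Jo: 1 of 2 neighbours ≥ 1, votes yes.
  Pia: 1 of 3 neighbours ≥ 1, votes yes.
Round 3 — checking thresholds:
  Ana: 1 of 1 neighbours ≥ 1, votes yes.
  Cal: 2 of 3 neighbours < 3, below threshold.
  Gus: 1 of 2 neighbours ≥ 1, votes yes.
Round 4 — checking thresholds:
  Cal: 3 of 3 neighbours ≥ 3, votes yes.
Round 5 — no new yes votes; cascade stops.

6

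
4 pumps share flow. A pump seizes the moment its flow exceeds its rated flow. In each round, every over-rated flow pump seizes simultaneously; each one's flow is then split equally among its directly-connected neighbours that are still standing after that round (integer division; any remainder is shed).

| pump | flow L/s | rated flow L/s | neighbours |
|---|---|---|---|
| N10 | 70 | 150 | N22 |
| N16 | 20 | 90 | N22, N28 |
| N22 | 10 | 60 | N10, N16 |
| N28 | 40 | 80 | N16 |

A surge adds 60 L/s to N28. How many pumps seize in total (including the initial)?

4

Round 1 — N28 at 100 > 80. N28 seizes.
  N28 sheds 100 L/s to N16: 100 each.
    N16: 20+100 = 120 > 90
Round 2 — N16 seizes.
  N16 sheds 120 L/s to N22: 120 each.
    N22: 10+120 = 130 > 60
Round 3 — N22 seizes.
  N22 sheds 130 L/s to N10: 130 each.
    N10: 70+130 = 200 > 150
Round 4 — N10 seizes.
  N10 sheds 200 L/s: no online neighbours, lost.
No further seizures.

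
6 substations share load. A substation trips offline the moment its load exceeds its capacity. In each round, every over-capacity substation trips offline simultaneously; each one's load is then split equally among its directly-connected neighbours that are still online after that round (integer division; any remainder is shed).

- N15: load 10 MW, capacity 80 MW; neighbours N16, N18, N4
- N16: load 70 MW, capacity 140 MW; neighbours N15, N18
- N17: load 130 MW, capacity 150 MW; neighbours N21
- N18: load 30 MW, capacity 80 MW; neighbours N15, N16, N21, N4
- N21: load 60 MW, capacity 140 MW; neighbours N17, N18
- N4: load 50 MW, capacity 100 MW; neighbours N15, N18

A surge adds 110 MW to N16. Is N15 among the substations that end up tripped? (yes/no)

yes

Round 1 — N16 at 180 > 140. N16 trips offline.
  N16 sheds 180 MW to N15, N18: 90 each.
    N15: 10+90 = 100 > 80
    N18: 30+90 = 120 > 80
Round 2 — N15, N18 trip offline.
  N15 sheds 100 MW to N4: 100 each.
    N4: 50+100 = 150 > 100
  N18 sheds 120 MW to N21, N4: 60 each.
    N21: 60+60 = 120 ≤ 140
    N4: 150+60 = 210 > 100
Round 3 — N4 trips offline.
  N4 sheds 210 MW: no online neighbours, lost.
No further trips.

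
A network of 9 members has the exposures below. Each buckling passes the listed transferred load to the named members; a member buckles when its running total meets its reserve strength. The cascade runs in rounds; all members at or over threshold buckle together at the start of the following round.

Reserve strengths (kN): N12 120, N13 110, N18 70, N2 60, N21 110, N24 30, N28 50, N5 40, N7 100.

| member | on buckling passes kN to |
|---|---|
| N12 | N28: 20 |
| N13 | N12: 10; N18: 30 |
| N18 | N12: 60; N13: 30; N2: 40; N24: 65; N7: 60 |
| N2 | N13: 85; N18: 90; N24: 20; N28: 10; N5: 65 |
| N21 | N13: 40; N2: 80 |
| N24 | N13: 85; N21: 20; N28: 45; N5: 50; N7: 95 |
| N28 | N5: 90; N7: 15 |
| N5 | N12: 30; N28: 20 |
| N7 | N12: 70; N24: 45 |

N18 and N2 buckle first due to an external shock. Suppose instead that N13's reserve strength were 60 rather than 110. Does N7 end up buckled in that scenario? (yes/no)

yes

With N13's reserve strength at 60:
Round 1 — N18, N2 buckle (initial).
  N12: +60 → 60 < 120
  N13: +30+85 → 115 ≥ 60
  N24: +65+20 → 85 ≥ 30
  N28: +10 → 10 < 50
  N5: +65 → 65 ≥ 40
  N7: +60 → 60 < 100
Round 2 — N13, N24, N5 buckle.
  N12: +10+30 → 100 < 120
  N21: +20 → 20 < 110
  N28: +45+20 → 75 ≥ 50
  N7: +95 → 155 ≥ 100
Round 3 — N28, N7 buckle.
  N12: +70 → 170 ≥ 120
Round 4 — N12 buckles.
No further bucklings.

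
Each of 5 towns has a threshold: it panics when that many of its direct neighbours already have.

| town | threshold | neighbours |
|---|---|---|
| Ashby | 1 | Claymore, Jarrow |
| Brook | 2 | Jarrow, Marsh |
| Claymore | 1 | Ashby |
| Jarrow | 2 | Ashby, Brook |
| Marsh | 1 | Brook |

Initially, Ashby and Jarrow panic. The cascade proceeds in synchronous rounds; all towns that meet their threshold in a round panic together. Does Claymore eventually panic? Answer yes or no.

yes

Round 1 — Ashby, Jarrow panic (initial).
Round 2 — checking thresholds:
  Brook: 1 of 2 neighbours < 2, below threshold.
  Claymore: 1 of 1 neighbours ≥ 1, panics.
Round 3 — no new panics; cascade stops.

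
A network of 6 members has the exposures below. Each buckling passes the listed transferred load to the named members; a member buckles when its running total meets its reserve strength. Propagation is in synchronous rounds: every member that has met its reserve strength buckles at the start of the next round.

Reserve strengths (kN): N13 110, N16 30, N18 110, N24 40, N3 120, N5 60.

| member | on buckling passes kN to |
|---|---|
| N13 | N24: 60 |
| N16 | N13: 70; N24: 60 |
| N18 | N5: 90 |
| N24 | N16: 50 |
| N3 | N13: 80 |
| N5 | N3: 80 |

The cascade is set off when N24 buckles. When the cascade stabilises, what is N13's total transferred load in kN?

70

Round 1 — N24 buckles (initial).
  N16: +50 → 50 ≥ 30
Round 2 — N16 buckles.
  N13: +70 → 70 < 110
No further bucklings.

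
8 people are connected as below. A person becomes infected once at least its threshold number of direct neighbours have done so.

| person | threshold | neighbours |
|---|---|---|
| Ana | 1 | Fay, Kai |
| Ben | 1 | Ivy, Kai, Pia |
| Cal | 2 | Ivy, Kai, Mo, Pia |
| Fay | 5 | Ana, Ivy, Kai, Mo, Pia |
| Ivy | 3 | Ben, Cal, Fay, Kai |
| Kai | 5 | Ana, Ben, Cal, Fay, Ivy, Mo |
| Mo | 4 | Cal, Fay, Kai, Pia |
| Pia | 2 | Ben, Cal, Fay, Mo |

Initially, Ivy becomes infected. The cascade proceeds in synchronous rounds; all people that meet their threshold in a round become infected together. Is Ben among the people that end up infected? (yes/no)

Round 1 — Ivy becomes infected (initial).
Round 2 — checking thresholds:
  Ben: 1 of 3 neighbours ≥ 1, becomes infected.
  Cal: 1 of 4 neighbours < 2, below threshold.
  Fay: 1 of 5 neighbours < 5, below threshold.
  Kai: 1 of 6 neighbours < 5, below threshold.
Round 3 — no new infections; cascade stops.

yes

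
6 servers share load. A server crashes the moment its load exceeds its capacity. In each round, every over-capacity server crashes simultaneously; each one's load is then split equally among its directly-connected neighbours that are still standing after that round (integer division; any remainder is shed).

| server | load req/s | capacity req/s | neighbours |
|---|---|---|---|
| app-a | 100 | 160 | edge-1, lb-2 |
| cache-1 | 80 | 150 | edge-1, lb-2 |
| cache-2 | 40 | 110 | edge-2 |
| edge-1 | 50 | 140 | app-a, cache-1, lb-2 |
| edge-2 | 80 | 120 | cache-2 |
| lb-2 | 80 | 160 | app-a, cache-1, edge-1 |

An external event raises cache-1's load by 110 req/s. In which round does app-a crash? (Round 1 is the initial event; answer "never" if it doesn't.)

3

Round 1 — cache-1 at 190 > 150. cache-1 crashes.
  cache-1 sheds 190 req/s to edge-1, lb-2: 95 each.
    edge-1: 50+95 = 145 > 140
    lb-2: 80+95 = 175 > 160
Round 2 — edge-1, lb-2 crash.
  edge-1 sheds 145 req/s to app-a: 145 each.
    app-a: 100+145 = 245 > 160
  lb-2 sheds 175 req/s to app-a: 175 each.
    app-a: 245+175 = 420 > 160
Round 3 — app-a crashes.
  app-a sheds 420 req/s: no online neighbours, lost.
No further crashes.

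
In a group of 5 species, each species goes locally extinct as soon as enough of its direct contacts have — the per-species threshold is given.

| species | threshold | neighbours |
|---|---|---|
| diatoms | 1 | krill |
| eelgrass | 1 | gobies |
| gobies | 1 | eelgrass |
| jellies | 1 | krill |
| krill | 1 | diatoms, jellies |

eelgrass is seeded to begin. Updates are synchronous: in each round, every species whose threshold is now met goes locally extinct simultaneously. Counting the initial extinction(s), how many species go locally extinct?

Round 1 — eelgrass goes locally extinct (initial).
Round 2 — checking thresholds:
  gobies: 1 of 1 neighbours ≥ 1, goes locally extinct.
Round 3 — no new extinctions; cascade stops.

2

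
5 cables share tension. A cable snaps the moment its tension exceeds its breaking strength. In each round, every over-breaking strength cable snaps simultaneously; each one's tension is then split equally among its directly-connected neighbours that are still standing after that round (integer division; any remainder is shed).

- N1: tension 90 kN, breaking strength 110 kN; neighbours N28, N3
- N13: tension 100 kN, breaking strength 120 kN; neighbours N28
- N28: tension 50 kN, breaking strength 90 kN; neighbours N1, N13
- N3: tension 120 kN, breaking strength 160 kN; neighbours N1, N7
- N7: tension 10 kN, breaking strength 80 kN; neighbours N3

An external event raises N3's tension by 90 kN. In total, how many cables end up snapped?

5

Round 1 — N3 at 210 > 160. N3 snaps.
  N3 sheds 210 kN to N1, N7: 105 each.
    N1: 90+105 = 195 > 110
    N7: 10+105 = 115 > 80
Round 2 — N1, N7 snap.
  N1 sheds 195 kN to N28: 195 each.
    N28: 50+195 = 245 > 90
  N7 sheds 115 kN: no online neighbours, lost.
Round 3 — N28 snaps.
  N28 sheds 245 kN to N13: 245 each.
    N13: 100+245 = 345 > 120
Round 4 — N13 snaps.
  N13 sheds 345 kN: no online neighbours, lost.
No further breaks.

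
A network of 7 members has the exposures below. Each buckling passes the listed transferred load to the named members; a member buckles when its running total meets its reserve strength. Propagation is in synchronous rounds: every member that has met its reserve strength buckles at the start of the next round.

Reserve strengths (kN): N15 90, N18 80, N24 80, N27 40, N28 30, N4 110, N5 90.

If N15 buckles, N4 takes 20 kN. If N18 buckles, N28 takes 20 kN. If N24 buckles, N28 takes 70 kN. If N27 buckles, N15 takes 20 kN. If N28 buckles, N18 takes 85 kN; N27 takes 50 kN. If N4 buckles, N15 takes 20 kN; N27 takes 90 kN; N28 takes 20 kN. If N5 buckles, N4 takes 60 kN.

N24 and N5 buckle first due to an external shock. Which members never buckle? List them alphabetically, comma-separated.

N15, N4

Round 1 — N24, N5 buckle (initial).
  N28: +70 → 70 ≥ 30
  N4: +60 → 60 < 110
Round 2 — N28 buckles.
  N18: +85 → 85 ≥ 80
  N27: +50 → 50 ≥ 40
Round 3 — N18, N27 buckle.
  N15: +20 → 20 < 90
No further bucklings.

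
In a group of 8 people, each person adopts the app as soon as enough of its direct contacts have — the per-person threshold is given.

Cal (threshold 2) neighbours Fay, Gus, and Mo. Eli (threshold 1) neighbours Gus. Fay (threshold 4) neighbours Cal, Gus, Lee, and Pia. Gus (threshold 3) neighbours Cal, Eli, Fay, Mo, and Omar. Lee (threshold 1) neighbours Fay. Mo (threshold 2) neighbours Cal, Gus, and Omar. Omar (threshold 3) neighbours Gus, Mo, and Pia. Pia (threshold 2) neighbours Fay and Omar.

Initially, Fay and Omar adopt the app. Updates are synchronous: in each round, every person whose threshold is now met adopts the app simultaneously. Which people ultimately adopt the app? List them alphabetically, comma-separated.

Round 1 — Fay, Omar adopt the app (initial).
Round 2 — checking thresholds:
  Cal: 1 of 3 neighbours < 2, not yet.
  Gus: 2 of 5 neighbours < 3, not yet.
  Lee: 1 of 1 neighbours ≥ 1, adopts the app.
  Mo: 1 of 3 neighbours < 2, not yet.
  Pia: 2 of 2 neighbours ≥ 2, adopts the app.
Round 3 — no new adoptions; cascade stops.

Fay, Lee, Omar, Pia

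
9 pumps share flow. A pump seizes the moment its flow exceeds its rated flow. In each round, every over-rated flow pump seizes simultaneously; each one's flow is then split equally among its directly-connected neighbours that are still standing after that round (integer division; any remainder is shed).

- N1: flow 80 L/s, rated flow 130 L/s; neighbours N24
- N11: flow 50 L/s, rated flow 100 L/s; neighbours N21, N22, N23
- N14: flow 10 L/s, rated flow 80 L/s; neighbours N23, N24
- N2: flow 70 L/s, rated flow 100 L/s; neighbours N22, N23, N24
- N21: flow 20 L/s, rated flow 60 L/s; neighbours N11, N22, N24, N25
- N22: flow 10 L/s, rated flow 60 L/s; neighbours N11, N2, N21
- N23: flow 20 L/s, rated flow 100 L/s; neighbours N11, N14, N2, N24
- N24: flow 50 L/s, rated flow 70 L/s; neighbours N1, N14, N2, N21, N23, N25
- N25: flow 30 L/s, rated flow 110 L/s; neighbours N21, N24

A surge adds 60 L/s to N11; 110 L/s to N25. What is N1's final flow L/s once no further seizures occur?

110

Round 1 — N11 at 110 > 100; N25 at 140 > 110. N11, N25 seize.
  N11 sheds 110 L/s to N21, N22, N23: 36 each (2 lost).
    N21: 20+36 = 56 ≤ 60
    N22: 10+36 = 46 ≤ 60
    N23: 20+36 = 56 ≤ 100
  N25 sheds 140 L/s to N21, N24: 70 each.
    N21: 56+70 = 126 > 60
    N24: 50+70 = 120 > 70
Round 2 — N21, N24 seize.
  N21 sheds 126 L/s to N22: 126 each.
    N22: 46+126 = 172 > 60
  N24 sheds 120 L/s to N1, N14, N2, N23: 30 each.
    N1: 80+30 = 110 ≤ 130
    N14: 10+30 = 40 ≤ 80
    N2: 70+30 = 100 ≤ 100
    N23: 56+30 = 86 ≤ 100
Round 3 — N22 seizes.
  N22 sheds 172 L/s to N2: 172 each.
    N2: 100+172 = 272 > 100
Round 4 — N2 seizes.
  N2 sheds 272 L/s to N23: 272 each.
    N23: 86+272 = 358 > 100
Round 5 — N23 seizes.
  N23 sheds 358 L/s to N14: 358 each.
    N14: 40+358 = 398 > 80
Round 6 — N14 seizes.
  N14 sheds 398 L/s: no online neighbours, lost.
No further seizures.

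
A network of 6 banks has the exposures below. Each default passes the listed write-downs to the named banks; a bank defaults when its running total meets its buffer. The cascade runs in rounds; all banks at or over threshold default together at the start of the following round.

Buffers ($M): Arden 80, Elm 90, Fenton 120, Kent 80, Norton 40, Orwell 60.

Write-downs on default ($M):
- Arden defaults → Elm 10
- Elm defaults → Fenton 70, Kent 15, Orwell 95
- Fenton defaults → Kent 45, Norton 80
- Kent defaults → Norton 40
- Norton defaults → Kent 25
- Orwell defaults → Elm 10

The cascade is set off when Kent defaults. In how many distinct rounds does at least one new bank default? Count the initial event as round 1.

2

Round 1 — Kent defaults (initial).
  Norton: +40 → 40 ≥ 40
Round 2 — Norton defaults.
No further defaults.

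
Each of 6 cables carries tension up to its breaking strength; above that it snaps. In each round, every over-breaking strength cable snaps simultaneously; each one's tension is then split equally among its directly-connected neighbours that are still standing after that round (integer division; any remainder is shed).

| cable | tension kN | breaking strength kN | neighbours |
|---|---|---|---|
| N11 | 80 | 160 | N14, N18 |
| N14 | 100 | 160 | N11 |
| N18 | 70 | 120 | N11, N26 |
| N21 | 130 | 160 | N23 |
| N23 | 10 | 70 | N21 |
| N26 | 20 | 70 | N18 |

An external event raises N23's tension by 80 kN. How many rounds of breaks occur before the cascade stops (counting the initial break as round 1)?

Round 1 — N23 at 90 > 70. N23 snaps.
  N23 sheds 90 kN to N21: 90 each.
    N21: 130+90 = 220 > 160
Round 2 — N21 snaps.
  N21 sheds 220 kN: no online neighbours, lost.
No further breaks.

2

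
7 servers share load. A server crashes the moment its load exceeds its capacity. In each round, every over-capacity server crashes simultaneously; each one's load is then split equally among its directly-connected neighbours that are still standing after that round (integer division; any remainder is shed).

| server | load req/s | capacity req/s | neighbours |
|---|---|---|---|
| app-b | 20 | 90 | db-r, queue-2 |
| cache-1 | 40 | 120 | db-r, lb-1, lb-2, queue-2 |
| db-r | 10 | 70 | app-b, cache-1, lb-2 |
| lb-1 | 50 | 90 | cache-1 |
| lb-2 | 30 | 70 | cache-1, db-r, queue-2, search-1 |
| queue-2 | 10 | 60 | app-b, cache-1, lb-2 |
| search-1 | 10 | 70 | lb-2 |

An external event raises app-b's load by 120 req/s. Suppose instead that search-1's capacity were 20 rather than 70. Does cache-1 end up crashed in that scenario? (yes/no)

yes

With search-1's capacity at 20:
Round 1 — app-b at 140 > 90. app-b crashes.
  app-b sheds 140 req/s to db-r, queue-2: 70 each.
    db-r: 10+70 = 80 > 70
    queue-2: 10+70 = 80 > 60
Round 2 — db-r, queue-2 crash.
  db-r sheds 80 req/s to cache-1, lb-2: 40 each.
    cache-1: 40+40 = 80 ≤ 120
    lb-2: 30+40 = 70 ≤ 70
  queue-2 sheds 80 req/s to cache-1, lb-2: 40 each.
    cache-1: 80+40 = 120 ≤ 120
    lb-2: 70+40 = 110 > 70
Round 3 — lb-2 crashes.
  lb-2 sheds 110 req/s to cache-1, search-1: 55 each.
    cache-1: 120+55 = 175 > 120
    search-1: 10+55 = 65 > 20
Round 4 — cache-1, search-1 crash.
  cache-1 sheds 175 req/s to lb-1: 175 each.
    lb-1: 50+175 = 225 > 90
  search-1 sheds 65 req/s: no online neighbours, lost.
Round 5 — lb-1 crashes.
  lb-1 sheds 225 req/s: no online neighbours, lost.
No further crashes.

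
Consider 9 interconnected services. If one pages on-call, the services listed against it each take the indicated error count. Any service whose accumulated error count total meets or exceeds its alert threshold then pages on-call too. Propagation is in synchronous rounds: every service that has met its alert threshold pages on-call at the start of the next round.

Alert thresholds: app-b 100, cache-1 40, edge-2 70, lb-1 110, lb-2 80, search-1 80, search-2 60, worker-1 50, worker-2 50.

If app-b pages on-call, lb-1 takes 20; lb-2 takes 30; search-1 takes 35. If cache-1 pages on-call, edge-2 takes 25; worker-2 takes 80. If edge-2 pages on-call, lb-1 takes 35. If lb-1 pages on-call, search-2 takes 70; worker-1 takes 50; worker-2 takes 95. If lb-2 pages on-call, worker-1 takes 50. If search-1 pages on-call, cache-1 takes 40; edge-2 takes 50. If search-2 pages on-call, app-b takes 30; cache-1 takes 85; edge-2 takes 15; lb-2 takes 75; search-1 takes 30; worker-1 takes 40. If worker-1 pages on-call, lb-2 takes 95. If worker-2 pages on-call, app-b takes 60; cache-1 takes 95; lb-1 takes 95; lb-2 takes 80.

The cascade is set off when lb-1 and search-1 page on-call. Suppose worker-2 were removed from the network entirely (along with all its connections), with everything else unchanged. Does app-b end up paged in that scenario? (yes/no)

no

With worker-2 removed:
Round 1 — lb-1, search-1 page on-call (initial).
  cache-1: +40 → 40 ≥ 40
  edge-2: +50 → 50 < 70
  search-2: +70 → 70 ≥ 60
  worker-1: +50 → 50 ≥ 50
Round 2 — cache-1, search-2, worker-1 page on-call.
  app-b: +30 → 30 < 100
  edge-2: +25+15 → 90 ≥ 70
  lb-2: +75+95 → 170 ≥ 80
Round 3 — edge-2, lb-2 page on-call.
No further pages.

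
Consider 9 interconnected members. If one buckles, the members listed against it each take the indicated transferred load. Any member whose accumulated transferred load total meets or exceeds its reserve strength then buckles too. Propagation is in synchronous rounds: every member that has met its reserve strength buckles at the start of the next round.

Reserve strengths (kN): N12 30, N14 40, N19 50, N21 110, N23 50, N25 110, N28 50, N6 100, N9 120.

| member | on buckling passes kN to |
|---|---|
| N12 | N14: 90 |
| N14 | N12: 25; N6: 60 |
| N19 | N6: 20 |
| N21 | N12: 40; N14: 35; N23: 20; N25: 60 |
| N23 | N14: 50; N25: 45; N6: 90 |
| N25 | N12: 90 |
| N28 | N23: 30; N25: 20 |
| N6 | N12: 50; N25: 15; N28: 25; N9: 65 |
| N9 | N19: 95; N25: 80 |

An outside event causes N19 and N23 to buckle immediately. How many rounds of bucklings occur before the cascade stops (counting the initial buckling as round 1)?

3

Round 1 — N19, N23 buckle (initial).
  N14: +50 → 50 ≥ 40
  N25: +45 → 45 < 110
  N6: +20+90 → 110 ≥ 100
Round 2 — N14, N6 buckle.
  N12: +25+50 → 75 ≥ 30
  N25: +15 → 60 < 110
  N28: +25 → 25 < 50
  N9: +65 → 65 < 120
Round 3 — N12 buckles.
No further bucklings.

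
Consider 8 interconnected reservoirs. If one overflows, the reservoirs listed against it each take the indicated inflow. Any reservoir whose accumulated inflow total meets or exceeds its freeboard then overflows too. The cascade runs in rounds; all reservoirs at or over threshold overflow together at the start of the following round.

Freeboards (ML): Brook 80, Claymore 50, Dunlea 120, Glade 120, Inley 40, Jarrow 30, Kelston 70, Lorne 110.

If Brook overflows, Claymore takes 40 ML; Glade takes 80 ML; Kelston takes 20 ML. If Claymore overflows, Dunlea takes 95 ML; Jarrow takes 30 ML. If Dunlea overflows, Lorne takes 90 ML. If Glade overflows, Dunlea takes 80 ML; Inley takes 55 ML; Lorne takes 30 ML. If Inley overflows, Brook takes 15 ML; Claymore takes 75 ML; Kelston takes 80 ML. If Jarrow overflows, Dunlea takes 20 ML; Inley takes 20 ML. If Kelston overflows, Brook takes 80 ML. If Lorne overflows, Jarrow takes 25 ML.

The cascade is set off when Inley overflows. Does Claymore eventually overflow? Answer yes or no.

Round 1 — Inley overflows (initial).
  Brook: +15 → 15 < 80
  Claymore: +75 → 75 ≥ 50
  Kelston: +80 → 80 ≥ 70
Round 2 — Claymore, Kelston overflow.
  Brook: +80 → 95 ≥ 80
  Dunlea: +95 → 95 < 120
  Jarrow: +30 → 30 ≥ 30
Round 3 — Brook, Jarrow overflow.
  Dunlea: +20 → 115 < 120
  Glade: +80 → 80 < 120
No further overflows.

yes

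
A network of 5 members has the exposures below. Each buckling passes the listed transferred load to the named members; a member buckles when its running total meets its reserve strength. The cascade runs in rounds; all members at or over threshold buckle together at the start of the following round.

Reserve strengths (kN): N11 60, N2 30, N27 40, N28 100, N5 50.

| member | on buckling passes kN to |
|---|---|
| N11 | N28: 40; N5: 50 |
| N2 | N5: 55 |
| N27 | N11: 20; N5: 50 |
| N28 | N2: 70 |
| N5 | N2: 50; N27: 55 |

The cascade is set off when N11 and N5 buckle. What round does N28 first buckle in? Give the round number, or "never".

Round 1 — N11, N5 buckle (initial).
  N2: +50 → 50 ≥ 30
  N27: +55 → 55 ≥ 40
  N28: +40 → 40 < 100
Round 2 — N2, N27 buckle.
No further bucklings.

never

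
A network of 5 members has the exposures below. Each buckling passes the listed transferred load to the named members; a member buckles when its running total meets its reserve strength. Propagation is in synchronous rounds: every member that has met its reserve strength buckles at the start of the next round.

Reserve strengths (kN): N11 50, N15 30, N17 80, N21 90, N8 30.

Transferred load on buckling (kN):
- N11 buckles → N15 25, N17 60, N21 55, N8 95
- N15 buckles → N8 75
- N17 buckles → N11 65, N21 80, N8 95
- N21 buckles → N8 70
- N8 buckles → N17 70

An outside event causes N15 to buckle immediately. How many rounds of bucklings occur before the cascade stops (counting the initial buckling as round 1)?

2

Round 1 — N15 buckles (initial).
  N8: +75 → 75 ≥ 30
Round 2 — N8 buckles.
  N17: +70 → 70 < 80
No further bucklings.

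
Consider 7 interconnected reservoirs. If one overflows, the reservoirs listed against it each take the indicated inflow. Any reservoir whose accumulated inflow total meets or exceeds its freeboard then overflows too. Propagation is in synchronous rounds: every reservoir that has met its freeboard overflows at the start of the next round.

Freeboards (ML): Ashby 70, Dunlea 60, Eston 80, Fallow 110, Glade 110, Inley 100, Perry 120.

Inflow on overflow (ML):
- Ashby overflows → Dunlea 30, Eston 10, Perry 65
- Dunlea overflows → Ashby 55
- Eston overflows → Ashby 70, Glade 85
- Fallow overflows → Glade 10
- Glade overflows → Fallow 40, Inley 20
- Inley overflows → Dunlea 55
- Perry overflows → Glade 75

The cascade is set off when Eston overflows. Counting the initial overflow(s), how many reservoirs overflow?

Round 1 — Eston overflows (initial).
  Ashby: +70 → 70 ≥ 70
  Glade: +85 → 85 < 110
Round 2 — Ashby overflows.
  Dunlea: +30 → 30 < 60
  Perry: +65 → 65 < 120
No further overflows.

2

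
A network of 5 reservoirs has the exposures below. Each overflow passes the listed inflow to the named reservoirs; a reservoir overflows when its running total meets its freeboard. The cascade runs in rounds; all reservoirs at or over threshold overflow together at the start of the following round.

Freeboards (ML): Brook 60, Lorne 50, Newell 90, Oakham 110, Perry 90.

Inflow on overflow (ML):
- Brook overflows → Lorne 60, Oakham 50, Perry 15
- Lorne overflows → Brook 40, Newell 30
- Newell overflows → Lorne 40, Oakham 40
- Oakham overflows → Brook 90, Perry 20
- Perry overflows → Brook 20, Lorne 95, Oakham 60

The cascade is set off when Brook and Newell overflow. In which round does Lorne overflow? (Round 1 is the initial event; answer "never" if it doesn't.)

2

Round 1 — Brook, Newell overflow (initial).
  Lorne: +60+40 → 100 ≥ 50
  Oakham: +50+40 → 90 < 110
  Perry: +15 → 15 < 90
Round 2 — Lorne overflows.
No further overflows.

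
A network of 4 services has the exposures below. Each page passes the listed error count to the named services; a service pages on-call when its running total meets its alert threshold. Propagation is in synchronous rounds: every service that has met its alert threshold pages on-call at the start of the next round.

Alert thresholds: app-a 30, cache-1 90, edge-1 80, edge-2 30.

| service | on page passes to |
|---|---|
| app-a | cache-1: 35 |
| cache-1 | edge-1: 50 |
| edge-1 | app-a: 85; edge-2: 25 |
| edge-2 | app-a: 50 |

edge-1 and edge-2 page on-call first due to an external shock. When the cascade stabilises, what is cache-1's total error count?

35

Round 1 — edge-1, edge-2 page on-call (initial).
  app-a: +85+50 → 135 ≥ 30
Round 2 — app-a pages on-call.
  cache-1: +35 → 35 < 90
No further pages.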